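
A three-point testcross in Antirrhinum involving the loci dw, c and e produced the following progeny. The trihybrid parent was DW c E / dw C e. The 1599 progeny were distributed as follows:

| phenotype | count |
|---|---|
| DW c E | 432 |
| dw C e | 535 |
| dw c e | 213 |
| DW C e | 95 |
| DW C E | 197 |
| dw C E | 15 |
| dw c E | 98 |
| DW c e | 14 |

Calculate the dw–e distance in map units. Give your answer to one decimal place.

13.9 map units

The two rarest classes, DW c e and dw C E, are the double crossovers. Comparing them with the parentals, only the e allele has switched, so e is the middle locus and the order is dw – e – c.
Crossovers in the dw–e interval produce the single-crossover classes dw c E and DW C e (98 + 95 = 193) plus the double crossovers (29).
RF(dw–e) = (193 + 29) / 1599 = 222/1599 = 0.1388 → 13.9 map units.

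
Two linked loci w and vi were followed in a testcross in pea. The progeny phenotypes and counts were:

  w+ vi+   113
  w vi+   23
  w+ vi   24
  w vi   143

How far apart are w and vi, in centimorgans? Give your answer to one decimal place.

15.5 centimorgans

The two most frequent classes, w+ vi+ (113) and w vi (143), are the parental types, so the F1 was w+ vi+ / w vi.
The recombinant classes are w+ vi and w vi+: 24 + 23 = 47.
Recombination frequency = 47/303 = 0.1551 ≈ 15.5%, i.e. 15.5 centimorgans.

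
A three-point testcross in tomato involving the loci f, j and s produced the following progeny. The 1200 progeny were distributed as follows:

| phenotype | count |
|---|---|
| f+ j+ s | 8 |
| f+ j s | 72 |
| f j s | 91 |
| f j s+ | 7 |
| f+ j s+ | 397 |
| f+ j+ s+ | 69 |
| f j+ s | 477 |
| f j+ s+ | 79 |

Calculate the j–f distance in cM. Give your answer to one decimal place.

14.6 cM

The two most frequent reciprocal classes, f j+ s and f+ j s+, are the parental types, so the F1 was f j+ s / f+ j s+.
The two rarest classes, f+ j+ s and f j s+, are the double crossovers. Comparing them with the parentals, only the f allele has switched, so f is the middle locus and the order is j – f – s.
Crossovers in the j–f interval produce the single-crossover classes f j s and f+ j+ s+ (91 + 69 = 160) plus the double crossovers (15).
RF(j–f) = (160 + 15) / 1200 = 175/1200 = 0.1458 → 14.6 cM.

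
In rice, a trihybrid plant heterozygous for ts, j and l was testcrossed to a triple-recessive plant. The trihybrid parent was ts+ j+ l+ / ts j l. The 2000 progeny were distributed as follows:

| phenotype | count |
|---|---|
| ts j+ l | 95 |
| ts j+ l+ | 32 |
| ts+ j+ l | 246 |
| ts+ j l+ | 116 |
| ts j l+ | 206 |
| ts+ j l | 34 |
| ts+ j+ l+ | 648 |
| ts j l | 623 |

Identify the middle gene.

ts

The two rarest classes, ts j+ l+ and ts+ j l, are the double crossovers. Comparing them with the parentals, only the ts allele has switched, so ts is the middle locus and the order is j – ts – l.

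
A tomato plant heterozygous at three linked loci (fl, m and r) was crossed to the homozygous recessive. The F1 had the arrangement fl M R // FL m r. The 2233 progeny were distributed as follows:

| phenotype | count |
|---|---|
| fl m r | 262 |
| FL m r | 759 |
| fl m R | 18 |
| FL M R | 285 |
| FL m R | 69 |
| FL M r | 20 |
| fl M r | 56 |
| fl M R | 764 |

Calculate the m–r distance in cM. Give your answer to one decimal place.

The two rarest classes, fl m R and FL M r, are the double crossovers. Comparing them with the parentals, only the m allele has switched, so m is the middle locus and the order is r – m – fl.
Crossovers in the r–m interval produce the single-crossover classes fl M r and FL m R (56 + 69 = 125) plus the double crossovers (38).
RF(r–m) = (125 + 38) / 2233 = 163/2233 = 0.0730 → 7.3 cM.

7.3 cM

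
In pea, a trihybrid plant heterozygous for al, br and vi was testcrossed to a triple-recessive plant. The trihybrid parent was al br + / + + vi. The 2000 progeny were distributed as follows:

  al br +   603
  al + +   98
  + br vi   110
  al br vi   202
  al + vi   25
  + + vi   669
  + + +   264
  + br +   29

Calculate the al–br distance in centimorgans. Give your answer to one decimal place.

The two rarest classes, + br + and al + vi, are the double crossovers. Comparing them with the parentals, only the al allele has switched, so al is the middle locus and the order is br – al – vi.
Crossovers in the br–al interval produce the single-crossover classes al + + and + br vi (98 + 110 = 208) plus the double crossovers (54).
RF(br–al) = (208 + 54) / 2000 = 262/2000 = 0.1310 → 13.1 centimorgans.

13.1 centimorgans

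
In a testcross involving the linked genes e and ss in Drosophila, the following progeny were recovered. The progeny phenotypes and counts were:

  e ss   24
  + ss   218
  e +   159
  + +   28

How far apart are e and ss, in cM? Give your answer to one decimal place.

The two most frequent classes, + ss (218) and e + (159), are the parental types, so the F1 was + ss / e +.
The recombinant classes are + + and e ss: 28 + 24 = 52.
Recombination frequency = 52/429 = 0.1212 ≈ 12.1%, i.e. 12.1 cM.

12.1 cM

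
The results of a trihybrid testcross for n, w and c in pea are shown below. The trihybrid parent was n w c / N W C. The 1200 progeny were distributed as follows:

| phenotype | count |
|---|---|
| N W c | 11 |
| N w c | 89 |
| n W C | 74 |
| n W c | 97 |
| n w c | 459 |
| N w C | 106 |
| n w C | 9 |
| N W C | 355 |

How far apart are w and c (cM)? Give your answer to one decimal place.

18.6 cM

The two rarest classes, n w C and N W c, are the double crossovers. Comparing them with the parentals, only the c allele has switched, so c is the middle locus and the order is n – c – w.
Crossovers in the c–w interval produce the single-crossover classes n W c and N w C (97 + 106 = 203) plus the double crossovers (20).
RF(c–w) = (203 + 20) / 1200 = 223/1200 = 0.1858 → 18.6 cM.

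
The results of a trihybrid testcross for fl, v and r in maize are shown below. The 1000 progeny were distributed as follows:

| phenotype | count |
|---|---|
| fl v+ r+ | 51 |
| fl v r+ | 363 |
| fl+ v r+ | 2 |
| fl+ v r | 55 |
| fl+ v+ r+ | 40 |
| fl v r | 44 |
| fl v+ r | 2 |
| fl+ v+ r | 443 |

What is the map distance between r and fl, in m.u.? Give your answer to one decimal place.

8.8 m.u.

The two most frequent reciprocal classes, fl v r+ and fl+ v+ r, are the parental types, so the F1 was fl v r+ / fl+ v+ r.
The two rarest classes, fl+ v r+ and fl v+ r, are the double crossovers. Comparing them with the parentals, only the fl allele has switched, so fl is the middle locus and the order is r – fl – v.
Crossovers in the r–fl interval produce the single-crossover classes fl v r and fl+ v+ r+ (44 + 40 = 84) plus the double crossovers (4).
RF(r–fl) = (84 + 4) / 1000 = 88/1000 = 0.0880 → 8.8 m.u.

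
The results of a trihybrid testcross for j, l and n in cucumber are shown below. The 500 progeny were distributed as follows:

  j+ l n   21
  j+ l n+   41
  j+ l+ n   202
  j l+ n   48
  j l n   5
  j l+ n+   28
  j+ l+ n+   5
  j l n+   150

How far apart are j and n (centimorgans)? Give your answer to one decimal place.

The two most frequent reciprocal classes, j+ l+ n and j l n+, are the parental types, so the F1 was j+ l+ n / j l n+.
The two rarest classes, j+ l+ n+ and j l n, are the double crossovers. Comparing them with the parentals, only the n allele has switched, so n is the middle locus and the order is l – n – j.
Crossovers in the n–j interval produce the single-crossover classes j l+ n and j+ l n+ (48 + 41 = 89) plus the double crossovers (10).
RF(n–j) = (89 + 10) / 500 = 99/500 = 0.1980 → 19.8 centimorgans.

19.8 centimorgans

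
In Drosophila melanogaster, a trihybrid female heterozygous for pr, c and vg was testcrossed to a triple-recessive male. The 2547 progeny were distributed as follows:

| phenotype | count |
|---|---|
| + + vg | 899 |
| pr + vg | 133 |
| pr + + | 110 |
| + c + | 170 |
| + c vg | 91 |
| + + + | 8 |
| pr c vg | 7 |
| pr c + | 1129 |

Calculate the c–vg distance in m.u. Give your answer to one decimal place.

The two most frequent reciprocal classes, + + vg and pr c +, are the parental types, so the F1 was + + vg / pr c +.
The two rarest classes, + + + and pr c vg, are the double crossovers. Comparing them with the parentals, only the vg allele has switched, so vg is the middle locus and the order is pr – vg – c.
Crossovers in the vg–c interval produce the single-crossover classes + c vg and pr + + (91 + 110 = 201) plus the double crossovers (15).
RF(vg–c) = (201 + 15) / 2547 = 216/2547 = 0.0848 → 8.5 m.u.

8.5 m.u.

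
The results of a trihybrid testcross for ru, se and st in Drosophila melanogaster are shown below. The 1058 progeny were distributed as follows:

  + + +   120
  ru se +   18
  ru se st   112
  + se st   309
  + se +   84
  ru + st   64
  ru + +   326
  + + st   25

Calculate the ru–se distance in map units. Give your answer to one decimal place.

26.0 map units

The two most frequent reciprocal classes, + se st and ru + +, are the parental types, so the F1 was + se st / ru + +.
The two rarest classes, + + st and ru se +, are the double crossovers. Comparing them with the parentals, only the se allele has switched, so se is the middle locus and the order is st – se – ru.
Crossovers in the se–ru interval produce the single-crossover classes ru se st and + + + (112 + 120 = 232) plus the double crossovers (43).
RF(se–ru) = (232 + 43) / 1058 = 275/1058 = 0.2599 → 26.0 map units.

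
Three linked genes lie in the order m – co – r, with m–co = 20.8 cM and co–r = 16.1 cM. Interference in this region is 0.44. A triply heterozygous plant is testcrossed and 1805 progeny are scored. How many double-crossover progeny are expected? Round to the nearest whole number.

Map distances give recombination frequencies of 0.208 and 0.161 for the two intervals.
With interference 0.44 (so coincidence = 0.56), expected double-crossover frequency = 0.208 × 0.161 × 0.56 = 0.01875.
Expected number = 0.01875 × 1805 = 33.85 ≈ 34.

34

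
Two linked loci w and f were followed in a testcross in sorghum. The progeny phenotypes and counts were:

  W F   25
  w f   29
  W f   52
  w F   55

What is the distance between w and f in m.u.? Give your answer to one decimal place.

The two most frequent classes, W f (52) and w F (55), are the parental types, so the F1 was W f / w F.
The recombinant classes are W F and w f: 25 + 29 = 54.
Recombination frequency = 54/161 = 0.3354 ≈ 33.5%, i.e. 33.5 m.u.

33.5 m.u.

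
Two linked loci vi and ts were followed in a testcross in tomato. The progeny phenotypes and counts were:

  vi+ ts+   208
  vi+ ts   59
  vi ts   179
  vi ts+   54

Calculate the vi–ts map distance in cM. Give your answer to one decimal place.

The two most frequent classes, vi+ ts+ (208) and vi ts (179), are the parental types, so the F1 was vi+ ts+ / vi ts.
The recombinant classes are vi+ ts and vi ts+: 59 + 54 = 113.
Recombination frequency = 113/500 = 0.2260 ≈ 22.6%, i.e. 22.6 cM.

22.6 cM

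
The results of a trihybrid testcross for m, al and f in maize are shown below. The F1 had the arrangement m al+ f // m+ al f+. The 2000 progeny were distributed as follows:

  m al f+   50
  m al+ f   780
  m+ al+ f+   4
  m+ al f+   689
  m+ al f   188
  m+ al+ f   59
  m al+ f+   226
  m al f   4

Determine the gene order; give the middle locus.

The two rarest classes, m al f and m+ al+ f+, are the double crossovers. Comparing them with the parentals, only the al allele has switched, so al is the middle locus and the order is f – al – m.

al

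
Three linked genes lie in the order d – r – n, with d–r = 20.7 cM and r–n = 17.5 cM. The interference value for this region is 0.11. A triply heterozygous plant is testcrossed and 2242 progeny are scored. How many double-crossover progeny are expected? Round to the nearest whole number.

Map distances give recombination frequencies of 0.207 and 0.175 for the two intervals.
With interference 0.11 (so coincidence = 0.89), expected double-crossover frequency = 0.207 × 0.175 × 0.89 = 0.03224.
Expected number = 0.03224 × 2242 = 72.28 ≈ 72.

72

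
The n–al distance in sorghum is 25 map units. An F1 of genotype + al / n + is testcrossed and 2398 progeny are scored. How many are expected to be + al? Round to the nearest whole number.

A map distance of 25 map units corresponds to a recombination frequency of 0.250.
The F1 is + al / n +, so + al is a parental gamete class with expected frequency (1 − r)/2 = 0.750/2 = 0.3750.
Expected number = 0.3750 × 2398 = 899.25 ≈ 899.

899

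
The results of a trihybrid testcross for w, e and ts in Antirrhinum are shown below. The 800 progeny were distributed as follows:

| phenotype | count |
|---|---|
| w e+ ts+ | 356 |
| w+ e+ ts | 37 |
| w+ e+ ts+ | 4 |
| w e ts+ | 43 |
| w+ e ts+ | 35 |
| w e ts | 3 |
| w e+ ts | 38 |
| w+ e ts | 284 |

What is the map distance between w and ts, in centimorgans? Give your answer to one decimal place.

10.0 centimorgans

The two most frequent reciprocal classes, w e+ ts+ and w+ e ts, are the parental types, so the F1 was w e+ ts+ / w+ e ts.
The two rarest classes, w+ e+ ts+ and w e ts, are the double crossovers. Comparing them with the parentals, only the w allele has switched, so w is the middle locus and the order is e – w – ts.
Crossovers in the w–ts interval produce the single-crossover classes w e+ ts and w+ e ts+ (38 + 35 = 73) plus the double crossovers (7).
RF(w–ts) = (73 + 7) / 800 = 80/800 = 0.1000 → 10.0 centimorgans.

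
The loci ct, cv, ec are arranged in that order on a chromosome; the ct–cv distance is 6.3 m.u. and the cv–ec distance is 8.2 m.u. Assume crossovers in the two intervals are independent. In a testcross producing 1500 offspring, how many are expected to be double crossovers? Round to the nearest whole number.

Map distances give recombination frequencies of 0.063 and 0.082 for the two intervals.
With no interference, expected double-crossover frequency = 0.063 × 0.082 = 0.00517.
Expected number = 0.00517 × 1500 = 7.75 ≈ 8.

8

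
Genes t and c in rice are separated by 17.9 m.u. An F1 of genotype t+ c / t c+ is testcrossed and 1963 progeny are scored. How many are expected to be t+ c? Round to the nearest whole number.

A map distance of 17.9 m.u. corresponds to a recombination frequency of 0.179.
The F1 is t+ c / t c+, so t+ c is a parental gamete class with expected frequency (1 − r)/2 = 0.821/2 = 0.4105.
Expected number = 0.4105 × 1963 = 805.81 ≈ 806.

806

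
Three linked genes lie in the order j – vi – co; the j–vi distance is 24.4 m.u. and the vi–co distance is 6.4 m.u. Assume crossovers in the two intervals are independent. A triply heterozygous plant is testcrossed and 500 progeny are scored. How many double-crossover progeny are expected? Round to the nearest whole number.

Map distances give recombination frequencies of 0.244 and 0.064 for the two intervals.
With no interference, expected double-crossover frequency = 0.244 × 0.064 = 0.01562.
Expected number = 0.01562 × 500 = 7.81 ≈ 8.

8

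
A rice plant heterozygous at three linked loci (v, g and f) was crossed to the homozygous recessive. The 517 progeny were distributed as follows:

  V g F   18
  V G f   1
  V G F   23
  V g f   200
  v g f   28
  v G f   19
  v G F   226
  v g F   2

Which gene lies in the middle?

g

The two most frequent reciprocal classes, V g f and v G F, are the parental types, so the F1 was V g f / v G F.
The two rarest classes, V G f and v g F, are the double crossovers. Comparing them with the parentals, only the g allele has switched, so g is the middle locus and the order is v – g – f.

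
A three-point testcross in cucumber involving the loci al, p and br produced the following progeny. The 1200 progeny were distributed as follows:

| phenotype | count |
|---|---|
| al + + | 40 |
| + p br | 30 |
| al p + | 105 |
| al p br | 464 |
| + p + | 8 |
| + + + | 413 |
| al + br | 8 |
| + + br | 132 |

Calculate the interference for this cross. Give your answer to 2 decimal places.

The two most frequent reciprocal classes, + + + and al p br, are the parental types, so the F1 was + + + / al p br.
The two rarest classes, + p + and al + br, are the double crossovers. Comparing them with the parentals, only the p allele has switched, so p is the middle locus and the order is br – p – al.
br–p: (237 + 16)/1200 = 0.2108; p–al: (70 + 16)/1200 = 0.0717.
Expected DCO frequency = 0.2108 × 0.0717 ≈ 0.01511; observed = 16/1200 ≈ 0.01333.
Coefficient of coincidence = 0.01333/0.01511 ≈ 0.88; interference = 1 − 0.88 = 0.12.

0.12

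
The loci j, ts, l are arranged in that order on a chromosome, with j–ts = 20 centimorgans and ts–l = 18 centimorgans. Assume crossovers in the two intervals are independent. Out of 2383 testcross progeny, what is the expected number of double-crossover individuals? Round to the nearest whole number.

86

Map distances give recombination frequencies of 0.200 and 0.180 for the two intervals.
With no interference, expected double-crossover frequency = 0.200 × 0.180 = 0.03600.
Expected number = 0.03600 × 2383 = 85.79 ≈ 86.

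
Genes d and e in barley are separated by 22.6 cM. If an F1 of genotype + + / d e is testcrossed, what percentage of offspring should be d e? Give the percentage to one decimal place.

38.7%

A map distance of 22.6 cM corresponds to a recombination frequency of 0.226.
The F1 is + + / d e, so d e is a parental gamete class with expected frequency (1 − r)/2 = 0.774/2 = 0.3870.
That is 0.3870 = 38.7% of the progeny.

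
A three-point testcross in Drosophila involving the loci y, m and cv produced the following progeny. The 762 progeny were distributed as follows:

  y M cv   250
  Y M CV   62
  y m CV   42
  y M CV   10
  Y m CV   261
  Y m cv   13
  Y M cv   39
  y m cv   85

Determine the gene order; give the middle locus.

The two most frequent reciprocal classes, y M cv and Y m CV, are the parental types, so the F1 was y M cv / Y m CV.
The two rarest classes, y M CV and Y m cv, are the double crossovers. Comparing them with the parentals, only the cv allele has switched, so cv is the middle locus and the order is m – cv – y.

cv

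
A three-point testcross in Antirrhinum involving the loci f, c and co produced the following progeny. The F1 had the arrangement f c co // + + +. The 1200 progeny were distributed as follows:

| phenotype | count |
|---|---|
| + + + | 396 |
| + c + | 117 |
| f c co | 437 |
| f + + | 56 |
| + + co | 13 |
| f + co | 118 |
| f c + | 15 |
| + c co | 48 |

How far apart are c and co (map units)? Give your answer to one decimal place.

The two rarest classes, f c + and + + co, are the double crossovers. Comparing them with the parentals, only the co allele has switched, so co is the middle locus and the order is f – co – c.
Crossovers in the co–c interval produce the single-crossover classes f + co and + c + (118 + 117 = 235) plus the double crossovers (28).
RF(co–c) = (235 + 28) / 1200 = 263/1200 = 0.2192 → 21.9 map units.

21.9 map units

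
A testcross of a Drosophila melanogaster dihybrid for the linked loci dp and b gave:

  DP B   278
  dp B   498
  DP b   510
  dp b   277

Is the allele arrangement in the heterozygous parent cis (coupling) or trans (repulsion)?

trans

The two most frequent classes are DP b (510) and dp B (498); these are the parental (non-recombinant) types.
So the F1 carried DP b on one chromosome and dp B on the other — the recessive alleles are on opposite chromosomes (trans / repulsion).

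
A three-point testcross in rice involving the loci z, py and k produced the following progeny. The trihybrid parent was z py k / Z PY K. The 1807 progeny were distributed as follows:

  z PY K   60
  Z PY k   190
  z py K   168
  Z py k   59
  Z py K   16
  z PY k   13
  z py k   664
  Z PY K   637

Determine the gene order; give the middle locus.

The two rarest classes, z PY k and Z py K, are the double crossovers. Comparing them with the parentals, only the py allele has switched, so py is the middle locus and the order is z – py – k.

py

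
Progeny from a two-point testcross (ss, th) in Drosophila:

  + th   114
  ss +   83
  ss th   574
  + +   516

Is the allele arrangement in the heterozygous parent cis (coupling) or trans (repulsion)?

cis

The two most frequent classes are + + (516) and ss th (574); these are the parental (non-recombinant) types.
So the F1 carried + + on one chromosome and ss th on the other — the recessive alleles are on the same chromosome (cis / coupling).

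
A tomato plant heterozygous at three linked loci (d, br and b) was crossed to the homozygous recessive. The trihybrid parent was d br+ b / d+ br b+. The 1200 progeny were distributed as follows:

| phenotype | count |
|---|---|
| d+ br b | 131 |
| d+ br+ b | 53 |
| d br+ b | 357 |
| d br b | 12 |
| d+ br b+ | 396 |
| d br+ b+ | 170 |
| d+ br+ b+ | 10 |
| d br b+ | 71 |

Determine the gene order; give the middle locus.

The two rarest classes, d br b and d+ br+ b+, are the double crossovers. Comparing them with the parentals, only the br allele has switched, so br is the middle locus and the order is b – br – d.

br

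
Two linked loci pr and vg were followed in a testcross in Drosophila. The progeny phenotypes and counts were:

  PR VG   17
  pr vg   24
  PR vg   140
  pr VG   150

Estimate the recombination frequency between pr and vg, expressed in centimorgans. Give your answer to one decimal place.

12.4 centimorgans

The two most frequent classes, PR vg (140) and pr VG (150), are the parental types, so the F1 was PR vg / pr VG.
The recombinant classes are PR VG and pr vg: 17 + 24 = 41.
Recombination frequency = 41/331 = 0.1239 ≈ 12.4%, i.e. 12.4 centimorgans.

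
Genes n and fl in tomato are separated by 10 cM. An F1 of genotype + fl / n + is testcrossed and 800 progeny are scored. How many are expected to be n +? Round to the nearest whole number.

A map distance of 10 cM corresponds to a recombination frequency of 0.100.
The F1 is + fl / n +, so n + is a parental gamete class with expected frequency (1 − r)/2 = 0.900/2 = 0.4500.
Expected number = 0.4500 × 800 = 360.00 ≈ 360.

360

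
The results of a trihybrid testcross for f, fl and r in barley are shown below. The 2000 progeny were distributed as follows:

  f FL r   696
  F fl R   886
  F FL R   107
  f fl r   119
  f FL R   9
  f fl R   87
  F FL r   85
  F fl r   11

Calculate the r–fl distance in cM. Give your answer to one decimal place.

12.3 cM

The two most frequent reciprocal classes, f FL r and F fl R, are the parental types, so the F1 was f FL r / F fl R.
The two rarest classes, f FL R and F fl r, are the double crossovers. Comparing them with the parentals, only the r allele has switched, so r is the middle locus and the order is f – r – fl.
Crossovers in the r–fl interval produce the single-crossover classes f fl r and F FL R (119 + 107 = 226) plus the double crossovers (20).
RF(r–fl) = (226 + 20) / 2000 = 246/2000 = 0.1230 → 12.3 cM.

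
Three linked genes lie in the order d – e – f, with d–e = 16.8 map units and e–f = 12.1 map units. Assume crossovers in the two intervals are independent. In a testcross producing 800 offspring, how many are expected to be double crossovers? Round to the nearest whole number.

Map distances give recombination frequencies of 0.168 and 0.121 for the two intervals.
With no interference, expected double-crossover frequency = 0.168 × 0.121 = 0.02033.
Expected number = 0.02033 × 800 = 16.26 ≈ 16.

16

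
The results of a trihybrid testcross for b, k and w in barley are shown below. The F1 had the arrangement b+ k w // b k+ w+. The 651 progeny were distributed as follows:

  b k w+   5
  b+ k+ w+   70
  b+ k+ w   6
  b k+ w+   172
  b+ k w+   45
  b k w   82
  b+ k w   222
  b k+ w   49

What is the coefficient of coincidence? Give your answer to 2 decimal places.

0.42

The two rarest classes, b+ k+ w and b k w+, are the double crossovers. Comparing them with the parentals, only the k allele has switched, so k is the middle locus and the order is w – k – b.
w–k: (94 + 11)/651 = 0.1613; k–b: (152 + 11)/651 = 0.2504.
Expected DCO frequency = 0.1613 × 0.2504 ≈ 0.04039; observed = 11/651 ≈ 0.01690.
Coefficient of coincidence = 0.01690/0.04039 ≈ 0.42.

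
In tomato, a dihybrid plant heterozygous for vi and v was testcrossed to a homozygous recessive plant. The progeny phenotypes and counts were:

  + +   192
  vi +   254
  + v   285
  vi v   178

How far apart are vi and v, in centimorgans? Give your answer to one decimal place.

The two most frequent classes, + v (285) and vi + (254), are the parental types, so the F1 was + v / vi +.
The recombinant classes are + + and vi v: 192 + 178 = 370.
Recombination frequency = 370/909 = 0.4070 ≈ 40.7%, i.e. 40.7 centimorgans.

40.7 centimorgans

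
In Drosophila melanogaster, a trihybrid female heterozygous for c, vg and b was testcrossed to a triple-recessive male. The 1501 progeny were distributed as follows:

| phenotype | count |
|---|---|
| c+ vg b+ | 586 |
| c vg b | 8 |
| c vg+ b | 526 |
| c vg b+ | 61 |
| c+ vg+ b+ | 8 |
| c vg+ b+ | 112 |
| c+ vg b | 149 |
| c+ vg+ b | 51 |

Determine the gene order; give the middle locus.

vg

The two most frequent reciprocal classes, c vg+ b and c+ vg b+, are the parental types, so the F1 was c vg+ b / c+ vg b+.
The two rarest classes, c vg b and c+ vg+ b+, are the double crossovers. Comparing them with the parentals, only the vg allele has switched, so vg is the middle locus and the order is c – vg – b.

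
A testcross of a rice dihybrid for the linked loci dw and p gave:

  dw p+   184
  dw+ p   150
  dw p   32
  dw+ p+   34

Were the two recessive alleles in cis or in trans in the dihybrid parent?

trans

The two most frequent classes are dw+ p (150) and dw p+ (184); these are the parental (non-recombinant) types.
So the F1 carried dw+ p on one chromosome and dw p+ on the other — the recessive alleles are on opposite chromosomes (trans / repulsion).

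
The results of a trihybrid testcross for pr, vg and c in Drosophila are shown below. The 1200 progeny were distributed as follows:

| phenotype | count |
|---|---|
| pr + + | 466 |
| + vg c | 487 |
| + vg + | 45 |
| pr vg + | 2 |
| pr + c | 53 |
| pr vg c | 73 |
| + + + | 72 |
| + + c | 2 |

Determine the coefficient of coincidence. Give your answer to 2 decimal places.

0.32

The two most frequent reciprocal classes, pr + + and + vg c, are the parental types, so the F1 was pr + + / + vg c.
The two rarest classes, pr vg + and + + c, are the double crossovers. Comparing them with the parentals, only the vg allele has switched, so vg is the middle locus and the order is pr – vg – c.
pr–vg: (145 + 4)/1200 = 0.1242; vg–c: (98 + 4)/1200 = 0.0850.
Expected DCO frequency = 0.1242 × 0.0850 ≈ 0.01056; observed = 4/1200 ≈ 0.00333.
Coefficient of coincidence = 0.00333/0.01056 ≈ 0.32.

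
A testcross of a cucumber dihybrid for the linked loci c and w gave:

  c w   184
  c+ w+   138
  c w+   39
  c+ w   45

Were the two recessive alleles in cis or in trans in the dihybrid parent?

cis

The two most frequent classes are c+ w+ (138) and c w (184); these are the parental (non-recombinant) types.
So the F1 carried c+ w+ on one chromosome and c w on the other — the recessive alleles are on the same chromosome (cis / coupling).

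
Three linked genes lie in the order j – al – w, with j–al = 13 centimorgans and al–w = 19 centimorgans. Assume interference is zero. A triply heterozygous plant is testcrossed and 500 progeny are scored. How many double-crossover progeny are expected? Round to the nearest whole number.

12

Map distances give recombination frequencies of 0.130 and 0.190 for the two intervals.
With no interference, expected double-crossover frequency = 0.130 × 0.190 = 0.02470.
Expected number = 0.02470 × 500 = 12.35 ≈ 12.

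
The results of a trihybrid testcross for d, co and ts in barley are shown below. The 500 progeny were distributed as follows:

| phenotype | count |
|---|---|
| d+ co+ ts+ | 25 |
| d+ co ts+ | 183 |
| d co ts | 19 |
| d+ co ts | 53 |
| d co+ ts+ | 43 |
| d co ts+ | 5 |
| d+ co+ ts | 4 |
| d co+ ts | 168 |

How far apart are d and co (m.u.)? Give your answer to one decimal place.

The two most frequent reciprocal classes, d co+ ts and d+ co ts+, are the parental types, so the F1 was d co+ ts / d+ co ts+.
The two rarest classes, d+ co+ ts and d co ts+, are the double crossovers. Comparing them with the parentals, only the d allele has switched, so d is the middle locus and the order is ts – d – co.
Crossovers in the d–co interval produce the single-crossover classes d co ts and d+ co+ ts+ (19 + 25 = 44) plus the double crossovers (9).
RF(d–co) = (44 + 9) / 500 = 53/500 = 0.1060 → 10.6 m.u.

10.6 m.u.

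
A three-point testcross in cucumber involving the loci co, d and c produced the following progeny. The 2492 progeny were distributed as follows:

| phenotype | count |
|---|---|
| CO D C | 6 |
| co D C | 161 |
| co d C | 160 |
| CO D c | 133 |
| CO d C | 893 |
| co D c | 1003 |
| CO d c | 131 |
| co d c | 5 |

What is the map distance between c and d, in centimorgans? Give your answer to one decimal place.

The two most frequent reciprocal classes, CO d C and co D c, are the parental types, so the F1 was CO d C / co D c.
The two rarest classes, CO D C and co d c, are the double crossovers. Comparing them with the parentals, only the d allele has switched, so d is the middle locus and the order is co – d – c.
Crossovers in the d–c interval produce the single-crossover classes CO d c and co D C (131 + 161 = 292) plus the double crossovers (11).
RF(d–c) = (292 + 11) / 2492 = 303/2492 = 0.1216 → 12.2 centimorgans.

12.2 centimorgans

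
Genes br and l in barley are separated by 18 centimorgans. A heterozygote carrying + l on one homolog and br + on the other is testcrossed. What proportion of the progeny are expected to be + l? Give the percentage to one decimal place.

A map distance of 18 centimorgans corresponds to a recombination frequency of 0.180.
The F1 is + l / br +, so + l is a parental gamete class with expected frequency (1 − r)/2 = 0.820/2 = 0.4100.
That is 0.4100 = 41.0% of the progeny.

41.0%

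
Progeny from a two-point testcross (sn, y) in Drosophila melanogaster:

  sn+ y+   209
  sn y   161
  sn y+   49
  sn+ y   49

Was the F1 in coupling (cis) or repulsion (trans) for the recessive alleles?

cis

The two most frequent classes are sn+ y+ (209) and sn y (161); these are the parental (non-recombinant) types.
So the F1 carried sn+ y+ on one chromosome and sn y on the other — the recessive alleles are on the same chromosome (cis / coupling).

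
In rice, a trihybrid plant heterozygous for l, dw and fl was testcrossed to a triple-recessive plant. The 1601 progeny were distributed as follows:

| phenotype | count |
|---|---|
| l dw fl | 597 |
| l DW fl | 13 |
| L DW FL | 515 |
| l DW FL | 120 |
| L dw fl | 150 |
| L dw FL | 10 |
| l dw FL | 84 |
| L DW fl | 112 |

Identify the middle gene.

The two most frequent reciprocal classes, l dw fl and L DW FL, are the parental types, so the F1 was l dw fl / L DW FL.
The two rarest classes, l DW fl and L dw FL, are the double crossovers. Comparing them with the parentals, only the dw allele has switched, so dw is the middle locus and the order is l – dw – fl.

dw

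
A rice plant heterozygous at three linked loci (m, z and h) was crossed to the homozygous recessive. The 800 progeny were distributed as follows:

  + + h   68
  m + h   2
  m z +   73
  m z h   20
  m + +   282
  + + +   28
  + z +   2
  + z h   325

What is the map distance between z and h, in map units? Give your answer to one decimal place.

The two most frequent reciprocal classes, + z h and m + +, are the parental types, so the F1 was + z h / m + +.
The two rarest classes, + z + and m + h, are the double crossovers. Comparing them with the parentals, only the h allele has switched, so h is the middle locus and the order is m – h – z.
Crossovers in the h–z interval produce the single-crossover classes + + h and m z + (68 + 73 = 141) plus the double crossovers (4).
RF(h–z) = (141 + 4) / 800 = 145/800 = 0.1812 → 18.1 map units.

18.1 map units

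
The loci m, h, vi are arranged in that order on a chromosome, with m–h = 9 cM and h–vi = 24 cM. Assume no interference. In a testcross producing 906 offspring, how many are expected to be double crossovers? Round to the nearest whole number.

20

Map distances give recombination frequencies of 0.090 and 0.240 for the two intervals.
With no interference, expected double-crossover frequency = 0.090 × 0.240 = 0.02160.
Expected number = 0.02160 × 906 = 19.57 ≈ 20.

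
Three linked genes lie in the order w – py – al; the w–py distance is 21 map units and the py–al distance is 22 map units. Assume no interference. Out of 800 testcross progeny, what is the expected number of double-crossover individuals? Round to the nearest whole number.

37

Map distances give recombination frequencies of 0.210 and 0.220 for the two intervals.
With no interference, expected double-crossover frequency = 0.210 × 0.220 = 0.04620.
Expected number = 0.04620 × 800 = 36.96 ≈ 37.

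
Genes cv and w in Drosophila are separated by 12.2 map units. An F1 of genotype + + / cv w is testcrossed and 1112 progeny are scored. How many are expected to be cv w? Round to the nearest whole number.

488

A map distance of 12.2 map units corresponds to a recombination frequency of 0.122.
The F1 is + + / cv w, so cv w is a parental gamete class with expected frequency (1 − r)/2 = 0.878/2 = 0.4390.
Expected number = 0.4390 × 1112 = 488.17 ≈ 488.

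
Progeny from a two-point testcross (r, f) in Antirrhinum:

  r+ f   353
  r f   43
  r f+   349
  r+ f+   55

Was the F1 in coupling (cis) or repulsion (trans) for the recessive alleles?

The two most frequent classes are r+ f (353) and r f+ (349); these are the parental (non-recombinant) types.
So the F1 carried r+ f on one chromosome and r f+ on the other — the recessive alleles are on opposite chromosomes (trans / repulsion).

trans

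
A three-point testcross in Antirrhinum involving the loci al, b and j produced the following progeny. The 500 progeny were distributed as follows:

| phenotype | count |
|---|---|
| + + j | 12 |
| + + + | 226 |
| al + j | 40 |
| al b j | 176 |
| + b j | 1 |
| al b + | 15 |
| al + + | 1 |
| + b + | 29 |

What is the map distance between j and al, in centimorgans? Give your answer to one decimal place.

The two most frequent reciprocal classes, + + + and al b j, are the parental types, so the F1 was + + + / al b j.
The two rarest classes, al + + and + b j, are the double crossovers. Comparing them with the parentals, only the al allele has switched, so al is the middle locus and the order is j – al – b.
Crossovers in the j–al interval produce the single-crossover classes + + j and al b + (12 + 15 = 27) plus the double crossovers (2).
RF(j–al) = (27 + 2) / 500 = 29/500 = 0.0580 → 5.8 centimorgans.

5.8 centimorgans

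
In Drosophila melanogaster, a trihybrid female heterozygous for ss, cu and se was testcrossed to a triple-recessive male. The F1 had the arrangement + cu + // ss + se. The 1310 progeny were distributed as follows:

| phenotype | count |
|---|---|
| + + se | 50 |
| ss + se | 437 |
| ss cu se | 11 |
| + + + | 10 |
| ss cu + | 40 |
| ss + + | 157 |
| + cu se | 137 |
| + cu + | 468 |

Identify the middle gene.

The two rarest classes, + + + and ss cu se, are the double crossovers. Comparing them with the parentals, only the cu allele has switched, so cu is the middle locus and the order is ss – cu – se.

cu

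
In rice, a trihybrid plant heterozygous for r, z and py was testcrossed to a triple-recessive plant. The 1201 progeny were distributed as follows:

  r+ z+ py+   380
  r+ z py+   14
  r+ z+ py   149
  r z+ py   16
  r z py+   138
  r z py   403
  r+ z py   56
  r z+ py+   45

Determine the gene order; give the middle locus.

The two most frequent reciprocal classes, r z py and r+ z+ py+, are the parental types, so the F1 was r z py / r+ z+ py+.
The two rarest classes, r z+ py and r+ z py+, are the double crossovers. Comparing them with the parentals, only the z allele has switched, so z is the middle locus and the order is r – z – py.

z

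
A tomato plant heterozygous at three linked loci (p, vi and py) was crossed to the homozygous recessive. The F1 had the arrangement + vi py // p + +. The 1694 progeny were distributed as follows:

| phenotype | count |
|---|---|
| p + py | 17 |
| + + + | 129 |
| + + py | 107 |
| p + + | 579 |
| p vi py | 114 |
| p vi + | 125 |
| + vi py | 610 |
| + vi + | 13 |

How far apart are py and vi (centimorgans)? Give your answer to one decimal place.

The two rarest classes, + vi + and p + py, are the double crossovers. Comparing them with the parentals, only the py allele has switched, so py is the middle locus and the order is vi – py – p.
Crossovers in the vi–py interval produce the single-crossover classes + + py and p vi + (107 + 125 = 232) plus the double crossovers (30).
RF(vi–py) = (232 + 30) / 1694 = 262/1694 = 0.1547 → 15.5 centimorgans.

15.5 centimorgans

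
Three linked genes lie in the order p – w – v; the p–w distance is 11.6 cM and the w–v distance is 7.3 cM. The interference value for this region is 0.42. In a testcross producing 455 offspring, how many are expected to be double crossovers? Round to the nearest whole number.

2

Map distances give recombination frequencies of 0.116 and 0.073 for the two intervals.
With interference 0.42 (so coincidence = 0.58), expected double-crossover frequency = 0.116 × 0.073 × 0.58 = 0.00491.
Expected number = 0.00491 × 455 = 2.23 ≈ 2.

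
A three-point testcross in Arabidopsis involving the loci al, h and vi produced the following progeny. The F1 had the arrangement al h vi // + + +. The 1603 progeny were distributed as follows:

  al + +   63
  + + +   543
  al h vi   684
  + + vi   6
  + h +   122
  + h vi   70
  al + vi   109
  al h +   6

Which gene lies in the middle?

vi

The two rarest classes, al h + and + + vi, are the double crossovers. Comparing them with the parentals, only the vi allele has switched, so vi is the middle locus and the order is al – vi – h.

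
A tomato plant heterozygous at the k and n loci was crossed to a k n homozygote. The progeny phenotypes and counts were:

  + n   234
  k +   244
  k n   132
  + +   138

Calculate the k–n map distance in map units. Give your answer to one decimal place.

The two most frequent classes, + n (234) and k + (244), are the parental types, so the F1 was + n / k +.
The recombinant classes are + + and k n: 138 + 132 = 270.
Recombination frequency = 270/748 = 0.3610 ≈ 36.1%, i.e. 36.1 map units.

36.1 map units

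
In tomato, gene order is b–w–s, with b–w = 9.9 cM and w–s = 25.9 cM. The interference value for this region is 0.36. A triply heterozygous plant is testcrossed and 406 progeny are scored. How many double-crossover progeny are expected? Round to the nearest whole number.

Map distances give recombination frequencies of 0.099 and 0.259 for the two intervals.
With interference 0.36 (so coincidence = 0.64), expected double-crossover frequency = 0.099 × 0.259 × 0.64 = 0.01641.
Expected number = 0.01641 × 406 = 6.66 ≈ 7.

7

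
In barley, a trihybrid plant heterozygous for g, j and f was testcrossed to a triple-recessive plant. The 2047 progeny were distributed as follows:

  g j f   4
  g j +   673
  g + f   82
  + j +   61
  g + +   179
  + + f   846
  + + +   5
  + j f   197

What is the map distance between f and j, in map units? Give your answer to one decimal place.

The two most frequent reciprocal classes, g j + and + + f, are the parental types, so the F1 was g j + / + + f.
The two rarest classes, g j f and + + +, are the double crossovers. Comparing them with the parentals, only the f allele has switched, so f is the middle locus and the order is j – f – g.
Crossovers in the j–f interval produce the single-crossover classes g + + and + j f (179 + 197 = 376) plus the double crossovers (9).
RF(j–f) = (376 + 9) / 2047 = 385/2047 = 0.1881 → 18.8 map units.

18.8 map units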